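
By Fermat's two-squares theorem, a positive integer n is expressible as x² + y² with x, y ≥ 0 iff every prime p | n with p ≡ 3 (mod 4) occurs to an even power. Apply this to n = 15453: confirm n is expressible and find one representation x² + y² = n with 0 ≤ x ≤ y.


Step 1: Factor n = 15453 = 3^2 · 17 · 101.
Step 2: Check the mod-4 condition on each prime factor: 3 ≡ 3 (mod 4), exponent 2 (must be even); 17 ≡ 1 (mod 4), exponent 1; 101 ≡ 1 (mod 4), exponent 1.
All primes ≡ 3 (mod 4) appear to even exponent (or don't appear), so by the two-squares theorem n IS expressible as a sum of two squares.
Step 3: Build a representation. Group n = k² · m with k = 3 and m = 17 · 101 = 1717 (a product of primes ≡ 1 (mod 4)); a representation of m scales to one of n via (k·x)² + (k·y)² = k²(x² + y²). Each prime p ≡ 1 (mod 4) is itself a sum of two squares; find a² by testing p − a² for a perfect square:
  17: 17 − 1² = 16 = 4² ⇒ 17 = 1² + 4².
  101: 101 − 1² = 100 = 10² ⇒ 101 = 1² + 10².
  Combine using the Brahmagupta–Fibonacci identity (a² + b²)(c² + d²) = (ac − bd)² + (ad + bc)² = (ac + bd)² + (ad − bc)²:
  17 · 101 = 1717: from (1² + 4²)(1² + 10²), take (1·1 − 4·10, 1·10 + 4·1) = (1 − 40, 10 + 4) = (-39, 14); dropping signs (only squares matter) gives (39, 14); check 39² + 14² = 1521 + 196 = 1717 ✓.
  Scale by k = 3: (3·39, 3·14) = (117, 42).
Step 4: Order so x ≤ y and verify: 42² + 117² = 1764 + 13689 = 15453 = n. ✓

n = 15453 = 42² + 117² (one valid representation with x ≤ y).


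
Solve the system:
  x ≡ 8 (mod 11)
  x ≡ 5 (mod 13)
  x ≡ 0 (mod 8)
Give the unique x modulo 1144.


Moduli 11, 13, 8 are pairwise coprime; by CRT there is a unique solution modulo M = 11 · 13 · 8 = 1144.
Solve pairwise, accumulating the modulus:
  Start with x ≡ 8 (mod 11).
  Combine with x ≡ 5 (mod 13): since gcd(11, 13) = 1, we get a unique residue mod 143.
    Write x = 8 + 11·t and substitute into x ≡ 5 (mod 13): 11·t ≡ 5 − 8 = -3 (mod 13).
    Reduce coefficients mod 13: 11·t ≡ 10 (mod 13).
    The inverse of 11 mod 13 is 6 (since 11·6 = 66 = 5·13 + 1), so t ≡ 6·10 = 60 ≡ 8 (mod 13).
    Then x = 8 + 11·8 = 96, valid modulo lcm(11, 13) = 143: x ≡ 96 (mod 143).
  Combine with x ≡ 0 (mod 8): since gcd(143, 8) = 1, we get a unique residue mod 1144.
    Write x = 96 + 143·t and substitute into x ≡ 0 (mod 8): 143·t ≡ 0 − 96 = -96 (mod 8).
    Reduce coefficients mod 8: 7·t ≡ 0 (mod 8).
    The inverse of 7 mod 8 is 7 (since 7·7 = 49 = 6·8 + 1), so t ≡ 7·0 = 0 ≡ 0 (mod 8).
    Then x = 96 + 143·0 = 96, valid modulo lcm(143, 8) = 1144: x ≡ 96 (mod 1144).
Verify: 96 mod 11 = 8 ✓, 96 mod 13 = 5 ✓, 96 mod 8 = 0 ✓.

x ≡ 96 (mod 1144).


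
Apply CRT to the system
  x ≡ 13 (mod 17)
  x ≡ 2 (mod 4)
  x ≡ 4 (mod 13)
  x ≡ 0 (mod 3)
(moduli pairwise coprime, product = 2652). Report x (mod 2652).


Product of moduli M = 17 · 4 · 13 · 3 = 2652.
Merge one congruence at a time:
  Start: x ≡ 13 (mod 17).
  Combine with x ≡ 2 (mod 4); new modulus lcm = 68.
    Write x = 13 + 17·t and substitute into x ≡ 2 (mod 4): 17·t ≡ 2 − 13 = -11 (mod 4).
    Reduce coefficients mod 4: 1·t ≡ 1 (mod 4).
    So t ≡ 1 (mod 4).
    Then x = 13 + 17·1 = 30, valid modulo lcm(17, 4) = 68: x ≡ 30 (mod 68).
  Combine with x ≡ 4 (mod 13); new modulus lcm = 884.
    Write x = 30 + 68·t and substitute into x ≡ 4 (mod 13): 68·t ≡ 4 − 30 = -26 (mod 13).
    Reduce coefficients mod 13: 3·t ≡ 0 (mod 13).
    The inverse of 3 mod 13 is 9 (since 3·9 = 27 = 2·13 + 1), so t ≡ 9·0 = 0 ≡ 0 (mod 13).
    Then x = 30 + 68·0 = 30, valid modulo lcm(68, 13) = 884: x ≡ 30 (mod 884).
  Combine with x ≡ 0 (mod 3); new modulus lcm = 2652.
    Write x = 30 + 884·t and substitute into x ≡ 0 (mod 3): 884·t ≡ 0 − 30 = -30 (mod 3).
    Reduce coefficients mod 3: 2·t ≡ 0 (mod 3).
    The inverse of 2 mod 3 is 2 (since 2·2 = 4 = 1·3 + 1), so t ≡ 2·0 = 0 ≡ 0 (mod 3).
    Then x = 30 + 884·0 = 30, valid modulo lcm(884, 3) = 2652: x ≡ 30 (mod 2652).
Verify against each original: 30 mod 17 = 13, 30 mod 4 = 2, 30 mod 13 = 4, 30 mod 3 = 0.

x ≡ 30 (mod 2652).


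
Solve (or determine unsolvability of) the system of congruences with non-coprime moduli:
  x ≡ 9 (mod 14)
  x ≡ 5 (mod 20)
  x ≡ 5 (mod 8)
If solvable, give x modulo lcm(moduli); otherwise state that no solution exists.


Moduli 14, 20, 8 are not pairwise coprime, so CRT works modulo lcm(m_i) when all pairwise compatibility conditions hold.
Pairwise compatibility: gcd(m_i, m_j) must divide a_i - a_j for every pair.
Merge one congruence at a time:
  Start: x ≡ 9 (mod 14).
  Combine with x ≡ 5 (mod 20): gcd(14, 20) = 2; 5 - 9 = -4, which IS divisible by 2, so compatible.
    Write x = 9 + 14·t and substitute into x ≡ 5 (mod 20): 14·t ≡ 5 − 9 = -4 (mod 20).
    Divide the congruence (and modulus) by g = 2: 7·t ≡ -2 (mod 10).
    Reduce coefficients mod 10: 7·t ≡ 8 (mod 10).
    The inverse of 7 mod 10 is 3 (since 7·3 = 21 = 2·10 + 1), so t ≡ 3·8 = 24 ≡ 4 (mod 10).
    Then x = 9 + 14·4 = 65, valid modulo lcm(14, 20) = 140: x ≡ 65 (mod 140).
  Combine with x ≡ 5 (mod 8): gcd(140, 8) = 4; 5 - 65 = -60, which IS divisible by 4, so compatible.
    Write x = 65 + 140·t and substitute into x ≡ 5 (mod 8): 140·t ≡ 5 − 65 = -60 (mod 8).
    Divide the congruence (and modulus) by g = 4: 35·t ≡ -15 (mod 2).
    Reduce coefficients mod 2: 1·t ≡ 1 (mod 2).
    So t ≡ 1 (mod 2).
    Then x = 65 + 140·1 = 205, valid modulo lcm(140, 8) = 280: x ≡ 205 (mod 280).
Verify: 205 mod 14 = 9, 205 mod 20 = 5, 205 mod 8 = 5.

x ≡ 205 (mod 280).


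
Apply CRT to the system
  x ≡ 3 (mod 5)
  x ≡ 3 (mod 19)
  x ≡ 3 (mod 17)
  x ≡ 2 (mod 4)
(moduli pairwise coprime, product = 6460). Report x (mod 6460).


Product of moduli M = 5 · 19 · 17 · 4 = 6460.
Merge one congruence at a time:
  Start: x ≡ 3 (mod 5).
  Combine with x ≡ 3 (mod 19); new modulus lcm = 95.
    Write x = 3 + 5·t and substitute into x ≡ 3 (mod 19): 5·t ≡ 3 − 3 = 0 (mod 19).
    The inverse of 5 mod 19 is 4 (since 5·4 = 20 = 1·19 + 1), so t ≡ 4·0 = 0 ≡ 0 (mod 19).
    Then x = 3 + 5·0 = 3, valid modulo lcm(5, 19) = 95: x ≡ 3 (mod 95).
  Combine with x ≡ 3 (mod 17); new modulus lcm = 1615.
    Write x = 3 + 95·t and substitute into x ≡ 3 (mod 17): 95·t ≡ 3 − 3 = 0 (mod 17).
    Reduce coefficients mod 17: 10·t ≡ 0 (mod 17).
    The inverse of 10 mod 17 is 12 (since 10·12 = 120 = 7·17 + 1), so t ≡ 12·0 = 0 ≡ 0 (mod 17).
    Then x = 3 + 95·0 = 3, valid modulo lcm(95, 17) = 1615: x ≡ 3 (mod 1615).
  Combine with x ≡ 2 (mod 4); new modulus lcm = 6460.
    Write x = 3 + 1615·t and substitute into x ≡ 2 (mod 4): 1615·t ≡ 2 − 3 = -1 (mod 4).
    Reduce coefficients mod 4: 3·t ≡ 3 (mod 4).
    The inverse of 3 mod 4 is 3 (since 3·3 = 9 = 2·4 + 1), so t ≡ 3·3 = 9 ≡ 1 (mod 4).
    Then x = 3 + 1615·1 = 1618, valid modulo lcm(1615, 4) = 6460: x ≡ 1618 (mod 6460).
Verify against each original: 1618 mod 5 = 3, 1618 mod 19 = 3, 1618 mod 17 = 3, 1618 mod 4 = 2.

x ≡ 1618 (mod 6460).


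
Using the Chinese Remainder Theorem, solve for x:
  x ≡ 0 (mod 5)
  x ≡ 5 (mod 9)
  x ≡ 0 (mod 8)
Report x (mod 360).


Moduli 5, 9, 8 are pairwise coprime; by CRT there is a unique solution modulo M = 5 · 9 · 8 = 360.
Solve pairwise, accumulating the modulus:
  Start with x ≡ 0 (mod 5).
  Combine with x ≡ 5 (mod 9): since gcd(5, 9) = 1, we get a unique residue mod 45.
    Write x = 0 + 5·t and substitute into x ≡ 5 (mod 9): 5·t ≡ 5 − 0 = 5 (mod 9).
    The inverse of 5 mod 9 is 2 (since 5·2 = 10 = 1·9 + 1), so t ≡ 2·5 = 10 ≡ 1 (mod 9).
    Then x = 0 + 5·1 = 5, valid modulo lcm(5, 9) = 45: x ≡ 5 (mod 45).
  Combine with x ≡ 0 (mod 8): since gcd(45, 8) = 1, we get a unique residue mod 360.
    Write x = 5 + 45·t and substitute into x ≡ 0 (mod 8): 45·t ≡ 0 − 5 = -5 (mod 8).
    Reduce coefficients mod 8: 5·t ≡ 3 (mod 8).
    The inverse of 5 mod 8 is 5 (since 5·5 = 25 = 3·8 + 1), so t ≡ 5·3 = 15 ≡ 7 (mod 8).
    Then x = 5 + 45·7 = 320, valid modulo lcm(45, 8) = 360: x ≡ 320 (mod 360).
Verify: 320 mod 5 = 0 ✓, 320 mod 9 = 5 ✓, 320 mod 8 = 0 ✓.

x ≡ 320 (mod 360).


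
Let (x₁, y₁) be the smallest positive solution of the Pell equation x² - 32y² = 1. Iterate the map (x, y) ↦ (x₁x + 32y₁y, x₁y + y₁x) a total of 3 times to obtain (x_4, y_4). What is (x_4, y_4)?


Step 1: Find the fundamental solution (x₁, y₁) of x² - 32y² = 1.
  Expand √32 as a continued fraction. a₀ = ⌊√32⌋ = 5; iterate m_{k+1} = d_k·a_k − m_k, d_{k+1} = (32 − m_{k+1}²)/d_k, a_{k+1} = ⌊(a₀ + m_{k+1})/d_{k+1}⌋ (starting m₀ = 0, d₀ = 1), with convergents p_k = a_k·p_{k-1} + p_{k-2}, q_k = a_k·q_{k-1} + q_{k-2} (p₋₁ = 1, q₋₁ = 0):
  k = 0: a₀ = 5; p₀/q₀ = 5/1; p₀² − 32·q₀² = 25 − 32 = -7.
  k = 1: m = 5, d = 7, a = ⌊(5 + 5)/7⌋ = 1; p/q = (1·5 + 1)/(1·1 + 0) = 6/1; p² − 32·q² = 36 − 32 = 4.
  k = 2: m = 2, d = 4, a = ⌊(5 + 2)/4⌋ = 1; p/q = (1·6 + 5)/(1·1 + 1) = 11/2; p² − 32·q² = 121 − 128 = -7.
  k = 3: m = 2, d = 7, a = ⌊(5 + 2)/7⌋ = 1; p/q = (1·11 + 6)/(1·2 + 1) = 17/3; p² − 32·q² = 289 − 288 = 1.
  The first convergent with p² − 32·q² = 1 gives the fundamental solution (x₁, y₁) = (17, 3).
Step 2: Apply the recurrence (x_{n+1}, y_{n+1}) = (x₁x_n + 32y₁y_n, x₁y_n + y₁x_n) repeatedly.
  From (x_1, y_1) = (17, 3): x_2 = 17·17 + 32·3·3 = 577; y_2 = 17·3 + 3·17 = 102.
  From (x_2, y_2) = (577, 102): x_3 = 17·577 + 32·3·102 = 19601; y_3 = 17·102 + 3·577 = 3465.
  From (x_3, y_3) = (19601, 3465): x_4 = 17·19601 + 32·3·3465 = 665857; y_4 = 17·3465 + 3·19601 = 117708.
Step 3: Verify x_4² - 32·y_4² = 443365544449 - 443365544448 = 1 (should be 1). ✓

(x_1, y_1) = (17, 3); (x_4, y_4) = (665857, 117708).


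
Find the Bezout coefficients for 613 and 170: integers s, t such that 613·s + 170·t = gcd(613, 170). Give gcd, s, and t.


Euclidean algorithm on (613, 170) — divide until remainder is 0:
  613 = 3 · 170 + 103
  170 = 1 · 103 + 67
  103 = 1 · 67 + 36
  67 = 1 · 36 + 31
  36 = 1 · 31 + 5
  31 = 6 · 5 + 1
  5 = 5 · 1 + 0
gcd(613, 170) = 1.
Track Bezout coefficients alongside the remainders: start with r₀ = 613 = a·1 + b·0 (s = 1, t = 0) and r₁ = 170 = a·0 + b·1 (s = 0, t = 1); each new remainder r_{k+1} = r_{k-1} − q_k·r_k inherits s_{k+1} = s_{k-1} − q_k·s_k, t_{k+1} = t_{k-1} − q_k·t_k, so r_k = a·s_k + b·t_k at every step:
  q = 3: r = 103, s = 1 − 3·0 = 1, t = 0 − 3·1 = -3  (check: 613·1 + 170·(-3) = 103)
  q = 1: r = 67, s = 0 − 1·1 = -1, t = 1 − 1·(-3) = 4  (check: 613·(-1) + 170·4 = 67)
  q = 1: r = 36, s = 1 − 1·(-1) = 2, t = -3 − 1·4 = -7  (check: 613·2 + 170·(-7) = 36)
  q = 1: r = 31, s = -1 − 1·2 = -3, t = 4 − 1·(-7) = 11  (check: 613·(-3) + 170·11 = 31)
  q = 1: r = 5, s = 2 − 1·(-3) = 5, t = -7 − 1·11 = -18  (check: 613·5 + 170·(-18) = 5)
  q = 6: r = 1, s = -3 − 6·5 = -33, t = 11 − 6·(-18) = 119  (check: 613·(-33) + 170·119 = 1)
The row with r = 1 (the gcd) gives the Bezout coefficients s = -33, t = 119.
Result: 613 · (-33) + 170 · (119) = 1.

gcd(613, 170) = 1; s = -33, t = 119 (check: 613·(-33) + 170·119 = 1).


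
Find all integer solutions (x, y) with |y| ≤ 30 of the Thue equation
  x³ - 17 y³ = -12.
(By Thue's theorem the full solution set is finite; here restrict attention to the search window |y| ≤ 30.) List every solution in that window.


The equation is x³ - 17y³ = -12. For fixed y, x³ = 17·y³ − 12, so a solution requires the RHS to be a perfect cube.
Strategy: iterate y from -30 to 30, compute RHS = 17·y³ − 12, and check whether it is a (positive or negative) perfect cube.
Check small values of y:
  y = 0: RHS = -12 is not a perfect cube.
  y = 1: RHS = 5 is not a perfect cube.
  y = -1: RHS = -29 is not a perfect cube.
  y = 2: RHS = 124 is not a perfect cube.
  y = -2: RHS = -148 is not a perfect cube.
  y = 3: RHS = 447 is not a perfect cube.
  y = -3: RHS = -471 is not a perfect cube.
Continuing the search up to |y| = 30 finds no solutions either.
No (x, y) in the scanned range satisfies the equation.

No integer solutions with |y| ≤ 30.


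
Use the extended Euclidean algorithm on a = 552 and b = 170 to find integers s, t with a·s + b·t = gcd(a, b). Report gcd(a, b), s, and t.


Euclidean algorithm on (552, 170) — divide until remainder is 0:
  552 = 3 · 170 + 42
  170 = 4 · 42 + 2
  42 = 21 · 2 + 0
gcd(552, 170) = 2.
Track Bezout coefficients alongside the remainders: start with r₀ = 552 = a·1 + b·0 (s = 1, t = 0) and r₁ = 170 = a·0 + b·1 (s = 0, t = 1); each new remainder r_{k+1} = r_{k-1} − q_k·r_k inherits s_{k+1} = s_{k-1} − q_k·s_k, t_{k+1} = t_{k-1} − q_k·t_k, so r_k = a·s_k + b·t_k at every step:
  q = 3: r = 42, s = 1 − 3·0 = 1, t = 0 − 3·1 = -3  (check: 552·1 + 170·(-3) = 42)
  q = 4: r = 2, s = 0 − 4·1 = -4, t = 1 − 4·(-3) = 13  (check: 552·(-4) + 170·13 = 2)
The row with r = 2 (the gcd) gives the Bezout coefficients s = -4, t = 13.
Result: 552 · (-4) + 170 · (13) = 2.

gcd(552, 170) = 2; s = -4, t = 13 (check: 552·(-4) + 170·13 = 2).


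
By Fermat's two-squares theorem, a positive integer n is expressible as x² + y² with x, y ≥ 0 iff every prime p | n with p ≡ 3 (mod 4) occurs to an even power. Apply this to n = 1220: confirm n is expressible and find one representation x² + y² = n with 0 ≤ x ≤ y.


Step 1: Factor n = 1220 = 2^2 · 5 · 61.
Step 2: Check the mod-4 condition on each prime factor: 2 = 2 (special); 5 ≡ 1 (mod 4), exponent 1; 61 ≡ 1 (mod 4), exponent 1.
All primes ≡ 3 (mod 4) appear to even exponent (or don't appear), so by the two-squares theorem n IS expressible as a sum of two squares.
Step 3: Build a representation. Group n = k² · m with k = 2 and m = 5 · 61 = 305 (a product of primes ≡ 1 (mod 4)); a representation of m scales to one of n via (k·x)² + (k·y)² = k²(x² + y²). Each prime p ≡ 1 (mod 4) is itself a sum of two squares; find a² by testing p − a² for a perfect square:
  5: 5 − 1² = 4 = 2² ⇒ 5 = 1² + 2².
  61: 61 − 1² = 60, 61 − 2² = 57, 61 − 3² = 52, 61 − 4² = 45, 61 − 5² = 36 = 6² ⇒ 61 = 5² + 6².
  Combine using the Brahmagupta–Fibonacci identity (a² + b²)(c² + d²) = (ac − bd)² + (ad + bc)² = (ac + bd)² + (ad − bc)²:
  5 · 61 = 305: from (1² + 2²)(5² + 6²), take (1·5 − 2·6, 1·6 + 2·5) = (5 − 12, 6 + 10) = (-7, 16); dropping signs (only squares matter) gives (7, 16); check 7² + 16² = 49 + 256 = 305 ✓.
  Scale by k = 2: (2·7, 2·16) = (14, 32).
Step 4: Order so x ≤ y and verify: 14² + 32² = 196 + 1024 = 1220 = n. ✓

n = 1220 = 14² + 32² (one valid representation with x ≤ y).


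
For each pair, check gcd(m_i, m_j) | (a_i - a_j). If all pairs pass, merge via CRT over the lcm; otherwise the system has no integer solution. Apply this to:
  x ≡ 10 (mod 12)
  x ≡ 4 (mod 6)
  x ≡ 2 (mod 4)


Moduli 12, 6, 4 are not pairwise coprime, so CRT works modulo lcm(m_i) when all pairwise compatibility conditions hold.
Pairwise compatibility: gcd(m_i, m_j) must divide a_i - a_j for every pair.
Merge one congruence at a time:
  Start: x ≡ 10 (mod 12).
  Combine with x ≡ 4 (mod 6): gcd(12, 6) = 6; 4 - 10 = -6, which IS divisible by 6, so compatible.
    Write x = 10 + 12·t and substitute into x ≡ 4 (mod 6): 12·t ≡ 4 − 10 = -6 (mod 6).
    Divide the congruence (and modulus) by g = 6: 2·t ≡ -1 (mod 1).
    Modulo 1 every t works; take t = 0.
    Then x = 10 + 12·0 = 10, valid modulo lcm(12, 6) = 12: x ≡ 10 (mod 12).
  Combine with x ≡ 2 (mod 4): gcd(12, 4) = 4; 2 - 10 = -8, which IS divisible by 4, so compatible.
    Write x = 10 + 12·t and substitute into x ≡ 2 (mod 4): 12·t ≡ 2 − 10 = -8 (mod 4).
    Divide the congruence (and modulus) by g = 4: 3·t ≡ -2 (mod 1).
    Modulo 1 every t works; take t = 0.
    Then x = 10 + 12·0 = 10, valid modulo lcm(12, 4) = 12: x ≡ 10 (mod 12).
Verify: 10 mod 12 = 10, 10 mod 6 = 4, 10 mod 4 = 2.

x ≡ 10 (mod 12).


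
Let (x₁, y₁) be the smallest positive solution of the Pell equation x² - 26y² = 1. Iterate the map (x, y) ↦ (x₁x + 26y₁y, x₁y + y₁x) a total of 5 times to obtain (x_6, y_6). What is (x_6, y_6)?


Step 1: Find the fundamental solution (x₁, y₁) of x² - 26y² = 1.
  Expand √26 as a continued fraction. a₀ = ⌊√26⌋ = 5; iterate m_{k+1} = d_k·a_k − m_k, d_{k+1} = (26 − m_{k+1}²)/d_k, a_{k+1} = ⌊(a₀ + m_{k+1})/d_{k+1}⌋ (starting m₀ = 0, d₀ = 1), with convergents p_k = a_k·p_{k-1} + p_{k-2}, q_k = a_k·q_{k-1} + q_{k-2} (p₋₁ = 1, q₋₁ = 0):
  k = 0: a₀ = 5; p₀/q₀ = 5/1; p₀² − 26·q₀² = 25 − 26 = -1.
  k = 1: m = 5, d = 1, a = ⌊(5 + 5)/1⌋ = 10; p/q = (10·5 + 1)/(10·1 + 0) = 51/10; p² − 26·q² = 2601 − 2600 = 1.
  The first convergent with p² − 26·q² = 1 gives the fundamental solution (x₁, y₁) = (51, 10).
Step 2: Apply the recurrence (x_{n+1}, y_{n+1}) = (x₁x_n + 26y₁y_n, x₁y_n + y₁x_n) repeatedly.
  From (x_1, y_1) = (51, 10): x_2 = 51·51 + 26·10·10 = 5201; y_2 = 51·10 + 10·51 = 1020.
  From (x_2, y_2) = (5201, 1020): x_3 = 51·5201 + 26·10·1020 = 530451; y_3 = 51·1020 + 10·5201 = 104030.
  From (x_3, y_3) = (530451, 104030): x_4 = 51·530451 + 26·10·104030 = 54100801; y_4 = 51·104030 + 10·530451 = 10610040.
  From (x_4, y_4) = (54100801, 10610040): x_5 = 51·54100801 + 26·10·10610040 = 5517751251; y_5 = 51·10610040 + 10·54100801 = 1082120050.
  From (x_5, y_5) = (5517751251, 1082120050): x_6 = 51·5517751251 + 26·10·1082120050 = 562756526801; y_6 = 51·1082120050 + 10·5517751251 = 110365635060.
Step 3: Verify x_6² - 26·y_6² = 316694908457124631293601 - 316694908457124631293600 = 1 (should be 1). ✓

(x_1, y_1) = (51, 10); (x_6, y_6) = (562756526801, 110365635060).


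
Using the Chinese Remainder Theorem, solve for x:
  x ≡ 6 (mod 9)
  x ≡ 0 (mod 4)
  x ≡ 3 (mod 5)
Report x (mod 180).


Moduli 9, 4, 5 are pairwise coprime; by CRT there is a unique solution modulo M = 9 · 4 · 5 = 180.
Solve pairwise, accumulating the modulus:
  Start with x ≡ 6 (mod 9).
  Combine with x ≡ 0 (mod 4): since gcd(9, 4) = 1, we get a unique residue mod 36.
    Write x = 6 + 9·t and substitute into x ≡ 0 (mod 4): 9·t ≡ 0 − 6 = -6 (mod 4).
    Reduce coefficients mod 4: 1·t ≡ 2 (mod 4).
    So t ≡ 2 (mod 4).
    Then x = 6 + 9·2 = 24, valid modulo lcm(9, 4) = 36: x ≡ 24 (mod 36).
  Combine with x ≡ 3 (mod 5): since gcd(36, 5) = 1, we get a unique residue mod 180.
    Write x = 24 + 36·t and substitute into x ≡ 3 (mod 5): 36·t ≡ 3 − 24 = -21 (mod 5).
    Reduce coefficients mod 5: 1·t ≡ 4 (mod 5).
    So t ≡ 4 (mod 5).
    Then x = 24 + 36·4 = 168, valid modulo lcm(36, 5) = 180: x ≡ 168 (mod 180).
Verify: 168 mod 9 = 6 ✓, 168 mod 4 = 0 ✓, 168 mod 5 = 3 ✓.

x ≡ 168 (mod 180).


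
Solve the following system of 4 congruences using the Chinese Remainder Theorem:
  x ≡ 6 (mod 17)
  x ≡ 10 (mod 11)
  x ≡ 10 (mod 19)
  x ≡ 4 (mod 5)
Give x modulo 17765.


Product of moduli M = 17 · 11 · 19 · 5 = 17765.
Merge one congruence at a time:
  Start: x ≡ 6 (mod 17).
  Combine with x ≡ 10 (mod 11); new modulus lcm = 187.
    Write x = 6 + 17·t and substitute into x ≡ 10 (mod 11): 17·t ≡ 10 − 6 = 4 (mod 11).
    Reduce coefficients mod 11: 6·t ≡ 4 (mod 11).
    The inverse of 6 mod 11 is 2 (since 6·2 = 12 = 1·11 + 1), so t ≡ 2·4 = 8 ≡ 8 (mod 11).
    Then x = 6 + 17·8 = 142, valid modulo lcm(17, 11) = 187: x ≡ 142 (mod 187).
  Combine with x ≡ 10 (mod 19); new modulus lcm = 3553.
    Write x = 142 + 187·t and substitute into x ≡ 10 (mod 19): 187·t ≡ 10 − 142 = -132 (mod 19).
    Reduce coefficients mod 19: 16·t ≡ 1 (mod 19).
    The inverse of 16 mod 19 is 6 (since 16·6 = 96 = 5·19 + 1), so t ≡ 6·1 = 6 ≡ 6 (mod 19).
    Then x = 142 + 187·6 = 1264, valid modulo lcm(187, 19) = 3553: x ≡ 1264 (mod 3553).
  Combine with x ≡ 4 (mod 5); new modulus lcm = 17765.
    Write x = 1264 + 3553·t and substitute into x ≡ 4 (mod 5): 3553·t ≡ 4 − 1264 = -1260 (mod 5).
    Reduce coefficients mod 5: 3·t ≡ 0 (mod 5).
    The inverse of 3 mod 5 is 2 (since 3·2 = 6 = 1·5 + 1), so t ≡ 2·0 = 0 ≡ 0 (mod 5).
    Then x = 1264 + 3553·0 = 1264, valid modulo lcm(3553, 5) = 17765: x ≡ 1264 (mod 17765).
Verify against each original: 1264 mod 17 = 6, 1264 mod 11 = 10, 1264 mod 19 = 10, 1264 mod 5 = 4.

x ≡ 1264 (mod 17765).


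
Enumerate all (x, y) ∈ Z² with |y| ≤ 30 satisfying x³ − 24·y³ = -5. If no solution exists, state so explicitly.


The equation is x³ - 24y³ = -5. For fixed y, x³ = 24·y³ − 5, so a solution requires the RHS to be a perfect cube.
Strategy: iterate y from -30 to 30, compute RHS = 24·y³ − 5, and check whether it is a (positive or negative) perfect cube.
Check small values of y:
  y = 0: RHS = -5 is not a perfect cube.
  y = 1: RHS = 19 is not a perfect cube.
  y = -1: RHS = -29 is not a perfect cube.
  y = 2: RHS = 187 is not a perfect cube.
  y = -2: RHS = -197 is not a perfect cube.
  y = 3: RHS = 643 is not a perfect cube.
  y = -3: RHS = -653 is not a perfect cube.
Continuing the search up to |y| = 30 finds no solutions either.
No (x, y) in the scanned range satisfies the equation.

No integer solutions with |y| ≤ 30.


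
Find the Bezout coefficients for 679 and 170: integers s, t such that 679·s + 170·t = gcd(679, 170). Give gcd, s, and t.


Euclidean algorithm on (679, 170) — divide until remainder is 0:
  679 = 3 · 170 + 169
  170 = 1 · 169 + 1
  169 = 169 · 1 + 0
gcd(679, 170) = 1.
Track Bezout coefficients alongside the remainders: start with r₀ = 679 = a·1 + b·0 (s = 1, t = 0) and r₁ = 170 = a·0 + b·1 (s = 0, t = 1); each new remainder r_{k+1} = r_{k-1} − q_k·r_k inherits s_{k+1} = s_{k-1} − q_k·s_k, t_{k+1} = t_{k-1} − q_k·t_k, so r_k = a·s_k + b·t_k at every step:
  q = 3: r = 169, s = 1 − 3·0 = 1, t = 0 − 3·1 = -3  (check: 679·1 + 170·(-3) = 169)
  q = 1: r = 1, s = 0 − 1·1 = -1, t = 1 − 1·(-3) = 4  (check: 679·(-1) + 170·4 = 1)
The row with r = 1 (the gcd) gives the Bezout coefficients s = -1, t = 4.
Result: 679 · (-1) + 170 · (4) = 1.

gcd(679, 170) = 1; s = -1, t = 4 (check: 679·(-1) + 170·4 = 1).


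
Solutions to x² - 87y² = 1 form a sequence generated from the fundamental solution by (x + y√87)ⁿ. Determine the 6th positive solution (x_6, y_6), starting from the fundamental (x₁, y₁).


Step 1: Find the fundamental solution (x₁, y₁) of x² - 87y² = 1.
  Expand √87 as a continued fraction. a₀ = ⌊√87⌋ = 9; iterate m_{k+1} = d_k·a_k − m_k, d_{k+1} = (87 − m_{k+1}²)/d_k, a_{k+1} = ⌊(a₀ + m_{k+1})/d_{k+1}⌋ (starting m₀ = 0, d₀ = 1), with convergents p_k = a_k·p_{k-1} + p_{k-2}, q_k = a_k·q_{k-1} + q_{k-2} (p₋₁ = 1, q₋₁ = 0):
  k = 0: a₀ = 9; p₀/q₀ = 9/1; p₀² − 87·q₀² = 81 − 87 = -6.
  k = 1: m = 9, d = 6, a = ⌊(9 + 9)/6⌋ = 3; p/q = (3·9 + 1)/(3·1 + 0) = 28/3; p² − 87·q² = 784 − 783 = 1.
  The first convergent with p² − 87·q² = 1 gives the fundamental solution (x₁, y₁) = (28, 3).
Step 2: Apply the recurrence (x_{n+1}, y_{n+1}) = (x₁x_n + 87y₁y_n, x₁y_n + y₁x_n) repeatedly.
  From (x_1, y_1) = (28, 3): x_2 = 28·28 + 87·3·3 = 1567; y_2 = 28·3 + 3·28 = 168.
  From (x_2, y_2) = (1567, 168): x_3 = 28·1567 + 87·3·168 = 87724; y_3 = 28·168 + 3·1567 = 9405.
  From (x_3, y_3) = (87724, 9405): x_4 = 28·87724 + 87·3·9405 = 4910977; y_4 = 28·9405 + 3·87724 = 526512.
  From (x_4, y_4) = (4910977, 526512): x_5 = 28·4910977 + 87·3·526512 = 274926988; y_5 = 28·526512 + 3·4910977 = 29475267.
  From (x_5, y_5) = (274926988, 29475267): x_6 = 28·274926988 + 87·3·29475267 = 15391000351; y_6 = 28·29475267 + 3·274926988 = 1650088440.
Step 3: Verify x_6² - 87·y_6² = 236882891804482123201 - 236882891804482123200 = 1 (should be 1). ✓

(x_1, y_1) = (28, 3); (x_6, y_6) = (15391000351, 1650088440).


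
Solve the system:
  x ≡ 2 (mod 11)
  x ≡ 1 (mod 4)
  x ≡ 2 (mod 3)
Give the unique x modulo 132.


Moduli 11, 4, 3 are pairwise coprime; by CRT there is a unique solution modulo M = 11 · 4 · 3 = 132.
Solve pairwise, accumulating the modulus:
  Start with x ≡ 2 (mod 11).
  Combine with x ≡ 1 (mod 4): since gcd(11, 4) = 1, we get a unique residue mod 44.
    Write x = 2 + 11·t and substitute into x ≡ 1 (mod 4): 11·t ≡ 1 − 2 = -1 (mod 4).
    Reduce coefficients mod 4: 3·t ≡ 3 (mod 4).
    The inverse of 3 mod 4 is 3 (since 3·3 = 9 = 2·4 + 1), so t ≡ 3·3 = 9 ≡ 1 (mod 4).
    Then x = 2 + 11·1 = 13, valid modulo lcm(11, 4) = 44: x ≡ 13 (mod 44).
  Combine with x ≡ 2 (mod 3): since gcd(44, 3) = 1, we get a unique residue mod 132.
    Write x = 13 + 44·t and substitute into x ≡ 2 (mod 3): 44·t ≡ 2 − 13 = -11 (mod 3).
    Reduce coefficients mod 3: 2·t ≡ 1 (mod 3).
    The inverse of 2 mod 3 is 2 (since 2·2 = 4 = 1·3 + 1), so t ≡ 2·1 = 2 ≡ 2 (mod 3).
    Then x = 13 + 44·2 = 101, valid modulo lcm(44, 3) = 132: x ≡ 101 (mod 132).
Verify: 101 mod 11 = 2 ✓, 101 mod 4 = 1 ✓, 101 mod 3 = 2 ✓.

x ≡ 101 (mod 132).


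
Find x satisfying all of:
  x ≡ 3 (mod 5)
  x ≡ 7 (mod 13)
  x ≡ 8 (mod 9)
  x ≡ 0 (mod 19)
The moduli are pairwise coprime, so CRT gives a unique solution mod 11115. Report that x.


Product of moduli M = 5 · 13 · 9 · 19 = 11115.
Merge one congruence at a time:
  Start: x ≡ 3 (mod 5).
  Combine with x ≡ 7 (mod 13); new modulus lcm = 65.
    Write x = 3 + 5·t and substitute into x ≡ 7 (mod 13): 5·t ≡ 7 − 3 = 4 (mod 13).
    The inverse of 5 mod 13 is 8 (since 5·8 = 40 = 3·13 + 1), so t ≡ 8·4 = 32 ≡ 6 (mod 13).
    Then x = 3 + 5·6 = 33, valid modulo lcm(5, 13) = 65: x ≡ 33 (mod 65).
  Combine with x ≡ 8 (mod 9); new modulus lcm = 585.
    Write x = 33 + 65·t and substitute into x ≡ 8 (mod 9): 65·t ≡ 8 − 33 = -25 (mod 9).
    Reduce coefficients mod 9: 2·t ≡ 2 (mod 9).
    The inverse of 2 mod 9 is 5 (since 2·5 = 10 = 1·9 + 1), so t ≡ 5·2 = 10 ≡ 1 (mod 9).
    Then x = 33 + 65·1 = 98, valid modulo lcm(65, 9) = 585: x ≡ 98 (mod 585).
  Combine with x ≡ 0 (mod 19); new modulus lcm = 11115.
    Write x = 98 + 585·t and substitute into x ≡ 0 (mod 19): 585·t ≡ 0 − 98 = -98 (mod 19).
    Reduce coefficients mod 19: 15·t ≡ 16 (mod 19).
    The inverse of 15 mod 19 is 14 (since 15·14 = 210 = 11·19 + 1), so t ≡ 14·16 = 224 ≡ 15 (mod 19).
    Then x = 98 + 585·15 = 8873, valid modulo lcm(585, 19) = 11115: x ≡ 8873 (mod 11115).
Verify against each original: 8873 mod 5 = 3, 8873 mod 13 = 7, 8873 mod 9 = 8, 8873 mod 19 = 0.

x ≡ 8873 (mod 11115).


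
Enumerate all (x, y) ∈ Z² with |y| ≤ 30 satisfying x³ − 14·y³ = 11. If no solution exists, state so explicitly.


The equation is x³ - 14y³ = 11. For fixed y, x³ = 14·y³ + 11, so a solution requires the RHS to be a perfect cube.
Strategy: iterate y from -30 to 30, compute RHS = 14·y³ + 11, and check whether it is a (positive or negative) perfect cube.
Check small values of y:
  y = 0: RHS = 11 is not a perfect cube.
  y = 1: RHS = 25 is not a perfect cube.
  y = -1: RHS = -3 is not a perfect cube.
  y = 2: RHS = 123 is not a perfect cube.
  y = -2: RHS = -101 is not a perfect cube.
  y = 3: RHS = 389 is not a perfect cube.
  y = -3: RHS = -367 is not a perfect cube.
Continuing the search up to |y| = 30 finds no solutions either.
No (x, y) in the scanned range satisfies the equation.

No integer solutions with |y| ≤ 30.


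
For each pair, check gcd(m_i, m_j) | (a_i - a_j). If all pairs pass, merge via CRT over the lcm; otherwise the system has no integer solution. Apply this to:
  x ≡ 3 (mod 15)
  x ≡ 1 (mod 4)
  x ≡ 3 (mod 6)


Moduli 15, 4, 6 are not pairwise coprime, so CRT works modulo lcm(m_i) when all pairwise compatibility conditions hold.
Pairwise compatibility: gcd(m_i, m_j) must divide a_i - a_j for every pair.
Merge one congruence at a time:
  Start: x ≡ 3 (mod 15).
  Combine with x ≡ 1 (mod 4): gcd(15, 4) = 1; 1 - 3 = -2, which IS divisible by 1, so compatible.
    Write x = 3 + 15·t and substitute into x ≡ 1 (mod 4): 15·t ≡ 1 − 3 = -2 (mod 4).
    Reduce coefficients mod 4: 3·t ≡ 2 (mod 4).
    The inverse of 3 mod 4 is 3 (since 3·3 = 9 = 2·4 + 1), so t ≡ 3·2 = 6 ≡ 2 (mod 4).
    Then x = 3 + 15·2 = 33, valid modulo lcm(15, 4) = 60: x ≡ 33 (mod 60).
  Combine with x ≡ 3 (mod 6): gcd(60, 6) = 6; 3 - 33 = -30, which IS divisible by 6, so compatible.
    Write x = 33 + 60·t and substitute into x ≡ 3 (mod 6): 60·t ≡ 3 − 33 = -30 (mod 6).
    Divide the congruence (and modulus) by g = 6: 10·t ≡ -5 (mod 1).
    Modulo 1 every t works; take t = 0.
    Then x = 33 + 60·0 = 33, valid modulo lcm(60, 6) = 60: x ≡ 33 (mod 60).
Verify: 33 mod 15 = 3, 33 mod 4 = 1, 33 mod 6 = 3.

x ≡ 33 (mod 60).


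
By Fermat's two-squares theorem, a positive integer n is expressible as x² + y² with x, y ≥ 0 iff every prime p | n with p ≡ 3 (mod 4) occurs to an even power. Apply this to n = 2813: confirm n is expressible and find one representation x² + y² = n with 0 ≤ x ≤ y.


Step 1: Factor n = 2813 = 29 · 97.
Step 2: Check the mod-4 condition on each prime factor: 29 ≡ 1 (mod 4), exponent 1; 97 ≡ 1 (mod 4), exponent 1.
All primes ≡ 3 (mod 4) appear to even exponent (or don't appear), so by the two-squares theorem n IS expressible as a sum of two squares.
Step 3: Build a representation. Here n = 29 · 97 is a product of primes ≡ 1 (mod 4). Each prime p ≡ 1 (mod 4) is itself a sum of two squares; find a² by testing p − a² for a perfect square:
  29: 29 − 1² = 28, 29 − 2² = 25 = 5² ⇒ 29 = 2² + 5².
  97: 97 − 1² = 96, 97 − 2² = 93, 97 − 3² = 88, 97 − 4² = 81 = 9² ⇒ 97 = 4² + 9².
  Combine using the Brahmagupta–Fibonacci identity (a² + b²)(c² + d²) = (ac − bd)² + (ad + bc)² = (ac + bd)² + (ad − bc)²:
  29 · 97 = 2813: from (2² + 5²)(4² + 9²), take (2·4 − 5·9, 2·9 + 5·4) = (8 − 45, 18 + 20) = (-37, 38); dropping signs (only squares matter) gives (37, 38); check 37² + 38² = 1369 + 1444 = 2813 ✓.
Step 4: Order so x ≤ y and verify: 37² + 38² = 1369 + 1444 = 2813 = n. ✓

n = 2813 = 37² + 38² (one valid representation with x ≤ y).


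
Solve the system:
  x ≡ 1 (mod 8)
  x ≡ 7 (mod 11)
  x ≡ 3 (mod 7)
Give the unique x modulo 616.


Moduli 8, 11, 7 are pairwise coprime; by CRT there is a unique solution modulo M = 8 · 11 · 7 = 616.
Solve pairwise, accumulating the modulus:
  Start with x ≡ 1 (mod 8).
  Combine with x ≡ 7 (mod 11): since gcd(8, 11) = 1, we get a unique residue mod 88.
    Write x = 1 + 8·t and substitute into x ≡ 7 (mod 11): 8·t ≡ 7 − 1 = 6 (mod 11).
    The inverse of 8 mod 11 is 7 (since 8·7 = 56 = 5·11 + 1), so t ≡ 7·6 = 42 ≡ 9 (mod 11).
    Then x = 1 + 8·9 = 73, valid modulo lcm(8, 11) = 88: x ≡ 73 (mod 88).
  Combine with x ≡ 3 (mod 7): since gcd(88, 7) = 1, we get a unique residue mod 616.
    Write x = 73 + 88·t and substitute into x ≡ 3 (mod 7): 88·t ≡ 3 − 73 = -70 (mod 7).
    Reduce coefficients mod 7: 4·t ≡ 0 (mod 7).
    The inverse of 4 mod 7 is 2 (since 4·2 = 8 = 1·7 + 1), so t ≡ 2·0 = 0 ≡ 0 (mod 7).
    Then x = 73 + 88·0 = 73, valid modulo lcm(88, 7) = 616: x ≡ 73 (mod 616).
Verify: 73 mod 8 = 1 ✓, 73 mod 11 = 7 ✓, 73 mod 7 = 3 ✓.

x ≡ 73 (mod 616).


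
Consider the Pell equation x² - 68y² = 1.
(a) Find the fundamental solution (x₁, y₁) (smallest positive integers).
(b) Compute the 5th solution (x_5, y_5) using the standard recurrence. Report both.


Step 1: Find the fundamental solution (x₁, y₁) of x² - 68y² = 1.
  Expand √68 as a continued fraction. a₀ = ⌊√68⌋ = 8; iterate m_{k+1} = d_k·a_k − m_k, d_{k+1} = (68 − m_{k+1}²)/d_k, a_{k+1} = ⌊(a₀ + m_{k+1})/d_{k+1}⌋ (starting m₀ = 0, d₀ = 1), with convergents p_k = a_k·p_{k-1} + p_{k-2}, q_k = a_k·q_{k-1} + q_{k-2} (p₋₁ = 1, q₋₁ = 0):
  k = 0: a₀ = 8; p₀/q₀ = 8/1; p₀² − 68·q₀² = 64 − 68 = -4.
  k = 1: m = 8, d = 4, a = ⌊(8 + 8)/4⌋ = 4; p/q = (4·8 + 1)/(4·1 + 0) = 33/4; p² − 68·q² = 1089 − 1088 = 1.
  The first convergent with p² − 68·q² = 1 gives the fundamental solution (x₁, y₁) = (33, 4).
Step 2: Apply the recurrence (x_{n+1}, y_{n+1}) = (x₁x_n + 68y₁y_n, x₁y_n + y₁x_n) repeatedly.
  From (x_1, y_1) = (33, 4): x_2 = 33·33 + 68·4·4 = 2177; y_2 = 33·4 + 4·33 = 264.
  From (x_2, y_2) = (2177, 264): x_3 = 33·2177 + 68·4·264 = 143649; y_3 = 33·264 + 4·2177 = 17420.
  From (x_3, y_3) = (143649, 17420): x_4 = 33·143649 + 68·4·17420 = 9478657; y_4 = 33·17420 + 4·143649 = 1149456.
  From (x_4, y_4) = (9478657, 1149456): x_5 = 33·9478657 + 68·4·1149456 = 625447713; y_5 = 33·1149456 + 4·9478657 = 75846676.
Step 3: Verify x_5² - 68·y_5² = 391184841696930369 - 391184841696930368 = 1 (should be 1). ✓

(x_1, y_1) = (33, 4); (x_5, y_5) = (625447713, 75846676).


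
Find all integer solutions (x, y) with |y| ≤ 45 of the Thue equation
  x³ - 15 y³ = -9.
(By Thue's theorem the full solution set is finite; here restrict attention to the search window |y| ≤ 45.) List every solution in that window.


The equation is x³ - 15y³ = -9. For fixed y, x³ = 15·y³ − 9, so a solution requires the RHS to be a perfect cube.
Strategy: iterate y from -45 to 45, compute RHS = 15·y³ − 9, and check whether it is a (positive or negative) perfect cube.
Check small values of y:
  y = 0: RHS = -9 is not a perfect cube.
  y = 1: RHS = 6 is not a perfect cube.
  y = -1: RHS = -24 is not a perfect cube.
  y = 2: RHS = 111 is not a perfect cube.
  y = -2: RHS = -129 is not a perfect cube.
  y = 3: RHS = 396 is not a perfect cube.
  y = -3: RHS = -414 is not a perfect cube.
Continuing the search up to |y| = 45 finds no solutions either.
No (x, y) in the scanned range satisfies the equation.

No integer solutions with |y| ≤ 45.


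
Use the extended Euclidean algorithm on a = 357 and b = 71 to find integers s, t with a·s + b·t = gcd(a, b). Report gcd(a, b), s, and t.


Euclidean algorithm on (357, 71) — divide until remainder is 0:
  357 = 5 · 71 + 2
  71 = 35 · 2 + 1
  2 = 2 · 1 + 0
gcd(357, 71) = 1.
Track Bezout coefficients alongside the remainders: start with r₀ = 357 = a·1 + b·0 (s = 1, t = 0) and r₁ = 71 = a·0 + b·1 (s = 0, t = 1); each new remainder r_{k+1} = r_{k-1} − q_k·r_k inherits s_{k+1} = s_{k-1} − q_k·s_k, t_{k+1} = t_{k-1} − q_k·t_k, so r_k = a·s_k + b·t_k at every step:
  q = 5: r = 2, s = 1 − 5·0 = 1, t = 0 − 5·1 = -5  (check: 357·1 + 71·(-5) = 2)
  q = 35: r = 1, s = 0 − 35·1 = -35, t = 1 − 35·(-5) = 176  (check: 357·(-35) + 71·176 = 1)
The row with r = 1 (the gcd) gives the Bezout coefficients s = -35, t = 176.
Result: 357 · (-35) + 71 · (176) = 1.

gcd(357, 71) = 1; s = -35, t = 176 (check: 357·(-35) + 71·176 = 1).


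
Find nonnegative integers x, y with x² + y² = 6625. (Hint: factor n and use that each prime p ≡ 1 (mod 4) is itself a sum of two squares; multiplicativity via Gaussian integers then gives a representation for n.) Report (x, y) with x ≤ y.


Step 1: Factor n = 6625 = 5^3 · 53.
Step 2: Check the mod-4 condition on each prime factor: 5 ≡ 1 (mod 4), exponent 3; 53 ≡ 1 (mod 4), exponent 1.
All primes ≡ 3 (mod 4) appear to even exponent (or don't appear), so by the two-squares theorem n IS expressible as a sum of two squares.
Step 3: Build a representation. Group n = k² · m with k = 5 and m = 5 · 53 = 265 (a product of primes ≡ 1 (mod 4)); a representation of m scales to one of n via (k·x)² + (k·y)² = k²(x² + y²). Each prime p ≡ 1 (mod 4) is itself a sum of two squares; find a² by testing p − a² for a perfect square:
  5: 5 − 1² = 4 = 2² ⇒ 5 = 1² + 2².
  53: 53 − 1² = 52, 53 − 2² = 49 = 7² ⇒ 53 = 2² + 7².
  Combine using the Brahmagupta–Fibonacci identity (a² + b²)(c² + d²) = (ac − bd)² + (ad + bc)² = (ac + bd)² + (ad − bc)²:
  5 · 53 = 265: from (1² + 2²)(2² + 7²), take (1·2 − 2·7, 1·7 + 2·2) = (2 − 14, 7 + 4) = (-12, 11); dropping signs (only squares matter) gives (12, 11); check 12² + 11² = 144 + 121 = 265 ✓.
  Scale by k = 5: (5·12, 5·11) = (60, 55).
Step 4: Order so x ≤ y and verify: 55² + 60² = 3025 + 3600 = 6625 = n. ✓

n = 6625 = 55² + 60² (one valid representation with x ≤ y).


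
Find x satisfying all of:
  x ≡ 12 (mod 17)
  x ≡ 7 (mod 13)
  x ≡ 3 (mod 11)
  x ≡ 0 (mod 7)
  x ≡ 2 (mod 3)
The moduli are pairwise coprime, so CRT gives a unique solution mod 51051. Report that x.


Product of moduli M = 17 · 13 · 11 · 7 · 3 = 51051.
Merge one congruence at a time:
  Start: x ≡ 12 (mod 17).
  Combine with x ≡ 7 (mod 13); new modulus lcm = 221.
    Write x = 12 + 17·t and substitute into x ≡ 7 (mod 13): 17·t ≡ 7 − 12 = -5 (mod 13).
    Reduce coefficients mod 13: 4·t ≡ 8 (mod 13).
    The inverse of 4 mod 13 is 10 (since 4·10 = 40 = 3·13 + 1), so t ≡ 10·8 = 80 ≡ 2 (mod 13).
    Then x = 12 + 17·2 = 46, valid modulo lcm(17, 13) = 221: x ≡ 46 (mod 221).
  Combine with x ≡ 3 (mod 11); new modulus lcm = 2431.
    Write x = 46 + 221·t and substitute into x ≡ 3 (mod 11): 221·t ≡ 3 − 46 = -43 (mod 11).
    Reduce coefficients mod 11: 1·t ≡ 1 (mod 11).
    So t ≡ 1 (mod 11).
    Then x = 46 + 221·1 = 267, valid modulo lcm(221, 11) = 2431: x ≡ 267 (mod 2431).
  Combine with x ≡ 0 (mod 7); new modulus lcm = 17017.
    Write x = 267 + 2431·t and substitute into x ≡ 0 (mod 7): 2431·t ≡ 0 − 267 = -267 (mod 7).
    Reduce coefficients mod 7: 2·t ≡ 6 (mod 7).
    The inverse of 2 mod 7 is 4 (since 2·4 = 8 = 1·7 + 1), so t ≡ 4·6 = 24 ≡ 3 (mod 7).
    Then x = 267 + 2431·3 = 7560, valid modulo lcm(2431, 7) = 17017: x ≡ 7560 (mod 17017).
  Combine with x ≡ 2 (mod 3); new modulus lcm = 51051.
    Write x = 7560 + 17017·t and substitute into x ≡ 2 (mod 3): 17017·t ≡ 2 − 7560 = -7558 (mod 3).
    Reduce coefficients mod 3: 1·t ≡ 2 (mod 3).
    So t ≡ 2 (mod 3).
    Then x = 7560 + 17017·2 = 41594, valid modulo lcm(17017, 3) = 51051: x ≡ 41594 (mod 51051).
Verify against each original: 41594 mod 17 = 12, 41594 mod 13 = 7, 41594 mod 11 = 3, 41594 mod 7 = 0, 41594 mod 3 = 2.

x ≡ 41594 (mod 51051).


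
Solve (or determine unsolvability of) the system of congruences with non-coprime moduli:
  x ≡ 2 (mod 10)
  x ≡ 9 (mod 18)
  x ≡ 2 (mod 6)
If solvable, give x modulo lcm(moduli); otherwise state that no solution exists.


Moduli 10, 18, 6 are not pairwise coprime, so CRT works modulo lcm(m_i) when all pairwise compatibility conditions hold.
Pairwise compatibility: gcd(m_i, m_j) must divide a_i - a_j for every pair.
Merge one congruence at a time:
  Start: x ≡ 2 (mod 10).
  Combine with x ≡ 9 (mod 18): gcd(10, 18) = 2, and 9 - 2 = 7 is NOT divisible by 2.
    ⇒ system is inconsistent (no integer solution).

No solution (the system is inconsistent).


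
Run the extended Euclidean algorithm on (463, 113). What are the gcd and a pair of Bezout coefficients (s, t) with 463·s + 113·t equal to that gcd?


Euclidean algorithm on (463, 113) — divide until remainder is 0:
  463 = 4 · 113 + 11
  113 = 10 · 11 + 3
  11 = 3 · 3 + 2
  3 = 1 · 2 + 1
  2 = 2 · 1 + 0
gcd(463, 113) = 1.
Track Bezout coefficients alongside the remainders: start with r₀ = 463 = a·1 + b·0 (s = 1, t = 0) and r₁ = 113 = a·0 + b·1 (s = 0, t = 1); each new remainder r_{k+1} = r_{k-1} − q_k·r_k inherits s_{k+1} = s_{k-1} − q_k·s_k, t_{k+1} = t_{k-1} − q_k·t_k, so r_k = a·s_k + b·t_k at every step:
  q = 4: r = 11, s = 1 − 4·0 = 1, t = 0 − 4·1 = -4  (check: 463·1 + 113·(-4) = 11)
  q = 10: r = 3, s = 0 − 10·1 = -10, t = 1 − 10·(-4) = 41  (check: 463·(-10) + 113·41 = 3)
  q = 3: r = 2, s = 1 − 3·(-10) = 31, t = -4 − 3·41 = -127  (check: 463·31 + 113·(-127) = 2)
  q = 1: r = 1, s = -10 − 1·31 = -41, t = 41 − 1·(-127) = 168  (check: 463·(-41) + 113·168 = 1)
The row with r = 1 (the gcd) gives the Bezout coefficients s = -41, t = 168.
Result: 463 · (-41) + 113 · (168) = 1.

gcd(463, 113) = 1; s = -41, t = 168 (check: 463·(-41) + 113·168 = 1).
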